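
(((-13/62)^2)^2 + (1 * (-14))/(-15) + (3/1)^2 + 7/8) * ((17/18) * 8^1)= 40732712113/498701340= 81.68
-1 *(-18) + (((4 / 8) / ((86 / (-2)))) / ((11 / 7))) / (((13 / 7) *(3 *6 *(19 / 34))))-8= 21028747 / 2102958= 10.00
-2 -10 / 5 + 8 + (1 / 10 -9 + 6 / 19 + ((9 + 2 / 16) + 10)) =11051 / 760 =14.54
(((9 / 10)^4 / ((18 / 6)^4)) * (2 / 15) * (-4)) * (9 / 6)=-81 / 12500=-0.01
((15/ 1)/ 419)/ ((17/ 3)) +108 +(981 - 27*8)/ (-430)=65072475/ 612578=106.23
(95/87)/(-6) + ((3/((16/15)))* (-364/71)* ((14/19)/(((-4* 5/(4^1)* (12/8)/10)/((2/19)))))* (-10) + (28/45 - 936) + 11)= -20949244577/22298970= -939.47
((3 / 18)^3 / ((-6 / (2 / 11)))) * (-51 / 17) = 1 / 2376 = 0.00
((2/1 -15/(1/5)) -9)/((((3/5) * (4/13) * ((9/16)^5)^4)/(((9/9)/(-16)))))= 100680853414780835955998720/36472996377170786403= 2760421.78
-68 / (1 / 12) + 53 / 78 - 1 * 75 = -69445 / 78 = -890.32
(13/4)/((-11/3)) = -39/44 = -0.89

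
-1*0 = 0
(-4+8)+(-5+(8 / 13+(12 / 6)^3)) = 99 / 13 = 7.62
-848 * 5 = -4240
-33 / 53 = -0.62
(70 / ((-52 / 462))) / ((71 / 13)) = -8085 / 71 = -113.87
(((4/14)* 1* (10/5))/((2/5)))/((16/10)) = 25/28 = 0.89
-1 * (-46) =46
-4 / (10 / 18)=-7.20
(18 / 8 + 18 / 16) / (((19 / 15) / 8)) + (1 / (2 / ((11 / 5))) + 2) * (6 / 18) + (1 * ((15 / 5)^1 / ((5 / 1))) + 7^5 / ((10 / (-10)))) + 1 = -9566339 / 570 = -16783.05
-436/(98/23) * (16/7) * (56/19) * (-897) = 575687424/931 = 618353.84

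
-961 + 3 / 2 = -959.50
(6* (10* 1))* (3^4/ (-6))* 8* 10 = -64800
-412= -412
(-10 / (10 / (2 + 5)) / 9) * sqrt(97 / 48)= -7 * sqrt(291) / 108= -1.11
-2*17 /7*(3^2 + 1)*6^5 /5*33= -17449344 /7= -2492763.43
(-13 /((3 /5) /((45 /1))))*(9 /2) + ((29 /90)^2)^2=-287863167719 /65610000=-4387.49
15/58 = 0.26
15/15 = 1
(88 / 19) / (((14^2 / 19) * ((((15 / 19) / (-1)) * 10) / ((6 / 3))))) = -0.11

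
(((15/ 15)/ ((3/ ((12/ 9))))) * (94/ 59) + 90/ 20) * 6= 5531/ 177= 31.25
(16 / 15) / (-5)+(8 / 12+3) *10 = 2734 / 75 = 36.45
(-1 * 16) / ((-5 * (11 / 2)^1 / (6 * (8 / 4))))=384 / 55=6.98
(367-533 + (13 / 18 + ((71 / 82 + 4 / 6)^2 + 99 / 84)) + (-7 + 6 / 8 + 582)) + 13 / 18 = 175681061 / 423612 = 414.72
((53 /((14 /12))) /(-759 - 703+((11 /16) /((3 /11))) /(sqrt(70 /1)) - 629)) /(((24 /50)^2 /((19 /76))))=-16623450000 /705161465039 - 4008125 * sqrt(70) /9872260510546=-0.02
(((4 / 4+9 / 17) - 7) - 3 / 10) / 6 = -327 / 340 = -0.96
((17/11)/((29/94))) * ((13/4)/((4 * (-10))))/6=-10387/153120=-0.07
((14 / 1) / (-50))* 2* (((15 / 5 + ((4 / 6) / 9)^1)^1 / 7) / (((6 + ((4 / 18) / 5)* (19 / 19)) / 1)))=-83 / 2040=-0.04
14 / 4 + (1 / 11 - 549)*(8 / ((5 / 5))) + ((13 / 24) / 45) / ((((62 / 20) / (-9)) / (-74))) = -4385.19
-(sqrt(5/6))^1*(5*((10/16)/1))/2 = -25*sqrt(30)/96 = -1.43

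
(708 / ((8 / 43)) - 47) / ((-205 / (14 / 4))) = -52619 / 820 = -64.17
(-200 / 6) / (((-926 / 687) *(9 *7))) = 11450 / 29169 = 0.39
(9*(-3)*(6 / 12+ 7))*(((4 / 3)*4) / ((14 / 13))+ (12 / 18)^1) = -7965 / 7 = -1137.86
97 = 97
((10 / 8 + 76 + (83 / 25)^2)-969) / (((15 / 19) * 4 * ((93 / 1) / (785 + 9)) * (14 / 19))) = -315558093623 / 97650000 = -3231.52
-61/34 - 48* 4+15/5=-6487/34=-190.79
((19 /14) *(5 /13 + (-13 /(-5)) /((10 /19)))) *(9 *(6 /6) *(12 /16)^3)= 15979437 /582400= 27.44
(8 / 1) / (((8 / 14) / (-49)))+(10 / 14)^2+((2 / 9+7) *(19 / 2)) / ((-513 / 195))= -5648443 / 7938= -711.57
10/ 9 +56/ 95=1454/ 855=1.70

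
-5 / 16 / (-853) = 5 / 13648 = 0.00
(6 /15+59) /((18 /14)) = 231 /5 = 46.20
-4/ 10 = -2/ 5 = -0.40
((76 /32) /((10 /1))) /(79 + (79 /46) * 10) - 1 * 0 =437 /176960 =0.00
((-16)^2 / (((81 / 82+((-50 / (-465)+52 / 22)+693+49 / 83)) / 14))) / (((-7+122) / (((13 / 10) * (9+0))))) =1459793567232 / 2790608655875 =0.52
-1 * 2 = -2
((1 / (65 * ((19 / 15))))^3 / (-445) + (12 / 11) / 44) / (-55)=-20117409438 / 44627127183925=-0.00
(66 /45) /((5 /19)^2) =7942 /375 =21.18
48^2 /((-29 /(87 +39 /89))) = -17929728 /2581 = -6946.81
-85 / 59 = -1.44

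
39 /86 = 0.45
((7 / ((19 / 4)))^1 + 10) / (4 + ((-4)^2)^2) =109 / 2470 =0.04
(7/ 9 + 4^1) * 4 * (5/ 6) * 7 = 3010/ 27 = 111.48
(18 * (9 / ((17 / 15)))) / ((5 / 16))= 7776 / 17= 457.41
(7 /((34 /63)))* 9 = 3969 /34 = 116.74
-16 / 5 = -3.20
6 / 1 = 6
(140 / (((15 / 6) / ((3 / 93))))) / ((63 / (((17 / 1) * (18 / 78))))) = 136 / 1209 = 0.11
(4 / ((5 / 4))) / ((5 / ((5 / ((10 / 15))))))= 4.80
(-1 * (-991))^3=973242271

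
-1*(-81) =81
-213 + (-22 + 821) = 586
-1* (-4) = 4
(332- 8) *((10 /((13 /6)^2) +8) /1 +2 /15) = 2809944 /845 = 3325.38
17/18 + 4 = 89/18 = 4.94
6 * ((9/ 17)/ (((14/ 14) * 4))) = 27/ 34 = 0.79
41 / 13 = 3.15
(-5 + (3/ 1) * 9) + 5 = 27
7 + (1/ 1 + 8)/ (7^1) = 58/ 7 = 8.29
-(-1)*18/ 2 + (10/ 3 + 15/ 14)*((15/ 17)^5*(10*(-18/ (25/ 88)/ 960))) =295990839/ 39755996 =7.45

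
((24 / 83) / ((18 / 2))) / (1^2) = 8 / 249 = 0.03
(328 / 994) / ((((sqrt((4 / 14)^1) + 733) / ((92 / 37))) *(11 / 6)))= 66357024 / 108682223837 - 90528 *sqrt(14) / 760775566859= 0.00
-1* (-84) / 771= 0.11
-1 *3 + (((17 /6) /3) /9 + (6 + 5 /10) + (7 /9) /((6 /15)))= 899 /162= 5.55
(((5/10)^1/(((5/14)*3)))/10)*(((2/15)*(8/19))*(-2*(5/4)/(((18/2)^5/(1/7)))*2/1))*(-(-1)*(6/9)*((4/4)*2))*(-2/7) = 64/5301123975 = 0.00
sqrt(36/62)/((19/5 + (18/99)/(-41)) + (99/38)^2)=3256220 * sqrt(62)/356091327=0.07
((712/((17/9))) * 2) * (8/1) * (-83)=-8509824/17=-500577.88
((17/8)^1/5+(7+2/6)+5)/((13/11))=16841/1560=10.80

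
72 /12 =6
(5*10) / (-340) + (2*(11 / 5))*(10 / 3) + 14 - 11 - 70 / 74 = 62549 / 3774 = 16.57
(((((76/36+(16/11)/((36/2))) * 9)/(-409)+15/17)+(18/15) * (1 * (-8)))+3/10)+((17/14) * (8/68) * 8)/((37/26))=-1517929741/198090970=-7.66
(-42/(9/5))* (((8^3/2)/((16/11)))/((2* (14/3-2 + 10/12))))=-1760/3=-586.67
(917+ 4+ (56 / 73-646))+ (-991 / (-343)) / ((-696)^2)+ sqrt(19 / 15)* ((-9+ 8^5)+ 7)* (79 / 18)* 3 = 3344860096471 / 12129292224+ 431419* sqrt(285) / 15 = 485821.83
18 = 18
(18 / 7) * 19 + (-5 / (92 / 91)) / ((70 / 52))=14549 / 322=45.18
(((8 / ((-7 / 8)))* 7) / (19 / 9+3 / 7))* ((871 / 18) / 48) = -6097 / 240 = -25.40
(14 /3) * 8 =112 /3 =37.33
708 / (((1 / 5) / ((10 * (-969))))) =-34302600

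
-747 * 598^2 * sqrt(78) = -267130188 * sqrt(78) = -2359229940.59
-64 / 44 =-16 / 11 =-1.45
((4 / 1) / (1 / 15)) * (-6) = -360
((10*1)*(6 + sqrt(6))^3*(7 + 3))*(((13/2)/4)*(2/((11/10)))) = 370500*sqrt(6)/11 + 1053000/11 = 178230.54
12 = 12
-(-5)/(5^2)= 1/5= 0.20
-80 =-80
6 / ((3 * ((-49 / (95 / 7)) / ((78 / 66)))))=-2470 / 3773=-0.65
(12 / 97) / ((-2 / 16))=-0.99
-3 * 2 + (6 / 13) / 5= -384 / 65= -5.91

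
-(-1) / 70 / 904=0.00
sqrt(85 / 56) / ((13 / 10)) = 5 * sqrt(1190) / 182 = 0.95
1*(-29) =-29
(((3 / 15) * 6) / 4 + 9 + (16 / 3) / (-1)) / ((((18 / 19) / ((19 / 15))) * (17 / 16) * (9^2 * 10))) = 5054 / 820125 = 0.01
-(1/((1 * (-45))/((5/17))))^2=-1/23409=-0.00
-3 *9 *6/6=-27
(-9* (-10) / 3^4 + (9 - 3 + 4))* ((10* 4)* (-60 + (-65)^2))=16660000 / 9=1851111.11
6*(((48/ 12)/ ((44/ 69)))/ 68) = 207/ 374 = 0.55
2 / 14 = 1 / 7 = 0.14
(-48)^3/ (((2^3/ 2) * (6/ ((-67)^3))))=1385915904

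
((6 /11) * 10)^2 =3600 /121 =29.75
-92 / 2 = -46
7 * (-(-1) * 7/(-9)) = -49/9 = -5.44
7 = 7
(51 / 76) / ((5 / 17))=867 / 380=2.28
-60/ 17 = -3.53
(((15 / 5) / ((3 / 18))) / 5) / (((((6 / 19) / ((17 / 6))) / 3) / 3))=2907 / 10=290.70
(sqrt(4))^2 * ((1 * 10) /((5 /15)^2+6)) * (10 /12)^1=60 /11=5.45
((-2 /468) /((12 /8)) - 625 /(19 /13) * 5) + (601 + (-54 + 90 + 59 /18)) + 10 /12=-9983824 /6669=-1497.05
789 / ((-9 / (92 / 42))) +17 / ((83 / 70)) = -929164 / 5229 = -177.69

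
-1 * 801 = -801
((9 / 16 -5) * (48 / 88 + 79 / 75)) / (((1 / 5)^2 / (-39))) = 1217437 / 176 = 6917.26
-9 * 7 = -63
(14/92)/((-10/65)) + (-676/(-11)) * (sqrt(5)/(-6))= -338 * sqrt(5)/33 - 91/92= -23.89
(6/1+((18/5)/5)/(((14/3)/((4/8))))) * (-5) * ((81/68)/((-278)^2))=-172287/367871840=-0.00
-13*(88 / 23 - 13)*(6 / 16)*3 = 24687 / 184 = 134.17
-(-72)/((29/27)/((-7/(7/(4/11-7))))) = 141912/319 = 444.87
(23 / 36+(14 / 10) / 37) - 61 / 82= -18343 / 273060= -0.07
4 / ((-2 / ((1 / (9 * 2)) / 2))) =-1 / 18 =-0.06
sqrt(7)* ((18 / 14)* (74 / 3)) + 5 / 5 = 1 + 222* sqrt(7) / 7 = 84.91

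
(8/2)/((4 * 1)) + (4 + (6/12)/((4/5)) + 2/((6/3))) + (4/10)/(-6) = 787/120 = 6.56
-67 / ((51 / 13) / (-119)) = 6097 / 3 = 2032.33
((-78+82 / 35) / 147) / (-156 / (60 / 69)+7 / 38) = 100624 / 35038479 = 0.00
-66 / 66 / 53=-1 / 53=-0.02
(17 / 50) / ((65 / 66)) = 561 / 1625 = 0.35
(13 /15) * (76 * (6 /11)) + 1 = 2031 /55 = 36.93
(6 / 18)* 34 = 34 / 3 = 11.33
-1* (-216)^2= -46656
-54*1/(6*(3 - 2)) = -9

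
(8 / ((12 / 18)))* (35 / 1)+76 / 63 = 26536 / 63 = 421.21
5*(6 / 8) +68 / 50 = 511 / 100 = 5.11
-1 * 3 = -3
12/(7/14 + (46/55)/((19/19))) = 440/49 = 8.98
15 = 15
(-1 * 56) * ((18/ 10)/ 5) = -20.16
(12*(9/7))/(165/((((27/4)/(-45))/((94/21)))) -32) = -81/26018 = -0.00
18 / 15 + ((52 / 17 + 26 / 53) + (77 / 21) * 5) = 311963 / 13515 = 23.08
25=25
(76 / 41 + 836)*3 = 2513.56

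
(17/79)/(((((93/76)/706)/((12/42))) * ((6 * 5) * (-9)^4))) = 912152/5061385035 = 0.00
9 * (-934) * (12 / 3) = -33624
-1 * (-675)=675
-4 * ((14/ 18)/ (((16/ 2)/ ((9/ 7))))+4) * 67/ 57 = -737/ 38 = -19.39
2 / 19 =0.11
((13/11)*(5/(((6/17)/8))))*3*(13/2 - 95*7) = -2910570/11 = -264597.27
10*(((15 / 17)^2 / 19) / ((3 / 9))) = 6750 / 5491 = 1.23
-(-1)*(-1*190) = -190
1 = 1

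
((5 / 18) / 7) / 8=0.00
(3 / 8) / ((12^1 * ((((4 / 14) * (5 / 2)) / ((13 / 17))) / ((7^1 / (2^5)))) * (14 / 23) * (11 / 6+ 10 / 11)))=0.00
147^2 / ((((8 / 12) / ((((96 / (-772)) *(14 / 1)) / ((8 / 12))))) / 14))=-228709656 / 193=-1185024.12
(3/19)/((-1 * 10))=-3/190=-0.02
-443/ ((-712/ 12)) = 1329/ 178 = 7.47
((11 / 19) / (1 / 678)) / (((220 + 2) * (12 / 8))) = 2486 / 2109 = 1.18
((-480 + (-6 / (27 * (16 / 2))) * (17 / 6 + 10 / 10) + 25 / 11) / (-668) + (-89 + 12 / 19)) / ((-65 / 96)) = 528656749 / 4083651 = 129.46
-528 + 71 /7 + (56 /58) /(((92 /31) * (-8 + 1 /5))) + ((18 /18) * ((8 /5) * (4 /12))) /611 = -568245432 /1097215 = -517.90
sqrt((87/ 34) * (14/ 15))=sqrt(17255)/ 85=1.55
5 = 5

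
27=27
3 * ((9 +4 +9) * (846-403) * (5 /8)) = 73095 /4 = 18273.75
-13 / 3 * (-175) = 2275 / 3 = 758.33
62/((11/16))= 992/11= 90.18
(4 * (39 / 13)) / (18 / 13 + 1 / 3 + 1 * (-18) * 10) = -468 / 6953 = -0.07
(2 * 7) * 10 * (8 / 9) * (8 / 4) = 248.89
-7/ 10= -0.70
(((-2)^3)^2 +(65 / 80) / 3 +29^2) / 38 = 2287 / 96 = 23.82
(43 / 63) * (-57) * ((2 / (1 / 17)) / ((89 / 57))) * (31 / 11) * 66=-98167452 / 623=-157572.15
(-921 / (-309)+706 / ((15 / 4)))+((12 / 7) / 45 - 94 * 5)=-3014299 / 10815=-278.71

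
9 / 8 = 1.12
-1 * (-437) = 437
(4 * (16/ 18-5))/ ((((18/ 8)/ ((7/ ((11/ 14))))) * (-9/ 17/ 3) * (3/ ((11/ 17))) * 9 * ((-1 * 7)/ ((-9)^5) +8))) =522144/ 472399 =1.11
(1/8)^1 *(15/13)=15/104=0.14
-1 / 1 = -1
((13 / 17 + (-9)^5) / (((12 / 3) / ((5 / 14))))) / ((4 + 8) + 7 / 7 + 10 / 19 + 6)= -449825 / 1666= -270.00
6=6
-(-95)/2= 95/2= 47.50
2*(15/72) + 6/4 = 23/12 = 1.92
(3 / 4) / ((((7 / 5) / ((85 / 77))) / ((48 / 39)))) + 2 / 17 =100714 / 119119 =0.85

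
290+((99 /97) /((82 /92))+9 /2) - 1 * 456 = -1275463 /7954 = -160.35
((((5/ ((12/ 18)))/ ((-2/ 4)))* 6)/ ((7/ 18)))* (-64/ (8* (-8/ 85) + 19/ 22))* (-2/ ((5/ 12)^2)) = -248168448/ 161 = -1541418.93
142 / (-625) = -142 / 625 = -0.23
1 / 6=0.17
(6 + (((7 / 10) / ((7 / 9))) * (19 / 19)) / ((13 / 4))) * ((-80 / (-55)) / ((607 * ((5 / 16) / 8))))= 835584 / 2170025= 0.39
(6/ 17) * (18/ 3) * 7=252/ 17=14.82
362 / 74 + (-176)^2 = 1146293 / 37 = 30980.89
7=7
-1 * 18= -18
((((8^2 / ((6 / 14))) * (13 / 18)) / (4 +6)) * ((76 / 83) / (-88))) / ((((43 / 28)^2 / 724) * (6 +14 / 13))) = -25516609664 / 5241665385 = -4.87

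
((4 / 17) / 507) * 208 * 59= 3776 / 663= 5.70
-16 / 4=-4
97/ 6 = 16.17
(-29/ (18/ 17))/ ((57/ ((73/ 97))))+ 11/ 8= 403415/ 398088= 1.01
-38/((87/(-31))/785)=924730/87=10629.08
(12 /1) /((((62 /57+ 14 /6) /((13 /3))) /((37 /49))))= 2812 /245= 11.48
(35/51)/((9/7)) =245/459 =0.53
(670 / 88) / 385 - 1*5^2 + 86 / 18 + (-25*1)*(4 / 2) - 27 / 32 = -17330725 / 243936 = -71.05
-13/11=-1.18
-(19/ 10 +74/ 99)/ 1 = -2621/ 990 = -2.65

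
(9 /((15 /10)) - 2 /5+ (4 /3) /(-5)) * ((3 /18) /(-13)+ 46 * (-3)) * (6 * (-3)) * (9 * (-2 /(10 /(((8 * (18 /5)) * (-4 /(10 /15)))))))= 267867648 /65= 4121040.74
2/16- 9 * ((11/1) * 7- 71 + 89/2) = -3635/8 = -454.38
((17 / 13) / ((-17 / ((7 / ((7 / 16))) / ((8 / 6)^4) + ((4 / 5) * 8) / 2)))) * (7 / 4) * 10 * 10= -23135 / 208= -111.23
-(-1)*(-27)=-27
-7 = -7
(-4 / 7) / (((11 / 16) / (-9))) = 576 / 77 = 7.48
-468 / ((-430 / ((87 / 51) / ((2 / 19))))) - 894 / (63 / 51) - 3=-18141716 / 25585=-709.08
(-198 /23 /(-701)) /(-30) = -33 /80615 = -0.00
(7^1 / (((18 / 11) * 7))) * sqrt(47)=11 * sqrt(47) / 18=4.19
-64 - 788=-852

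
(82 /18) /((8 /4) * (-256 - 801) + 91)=-41 /18207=-0.00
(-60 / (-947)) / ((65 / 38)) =456 / 12311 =0.04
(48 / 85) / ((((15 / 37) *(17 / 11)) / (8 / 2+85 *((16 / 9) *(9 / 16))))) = 579568 / 7225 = 80.22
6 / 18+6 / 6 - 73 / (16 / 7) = -1469 / 48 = -30.60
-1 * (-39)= 39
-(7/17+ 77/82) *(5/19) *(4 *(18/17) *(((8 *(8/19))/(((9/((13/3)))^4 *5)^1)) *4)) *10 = -550710917120/252581447961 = -2.18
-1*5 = -5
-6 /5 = -1.20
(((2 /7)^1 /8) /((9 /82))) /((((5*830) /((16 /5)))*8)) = 41 /1307250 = 0.00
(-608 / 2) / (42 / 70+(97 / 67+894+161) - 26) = -5360 / 18179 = -0.29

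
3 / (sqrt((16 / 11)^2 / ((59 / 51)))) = 11*sqrt(3009) / 272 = 2.22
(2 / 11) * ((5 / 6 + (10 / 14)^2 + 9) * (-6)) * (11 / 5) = -6082 / 245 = -24.82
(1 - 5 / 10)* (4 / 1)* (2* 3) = 12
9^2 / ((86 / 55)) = 4455 / 86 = 51.80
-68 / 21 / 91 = -68 / 1911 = -0.04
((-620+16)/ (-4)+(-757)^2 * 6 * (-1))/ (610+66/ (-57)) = -65324717/ 11568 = -5647.02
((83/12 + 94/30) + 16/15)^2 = 444889/3600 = 123.58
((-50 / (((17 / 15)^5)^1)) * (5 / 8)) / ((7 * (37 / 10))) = -474609375 / 735485926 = -0.65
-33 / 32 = -1.03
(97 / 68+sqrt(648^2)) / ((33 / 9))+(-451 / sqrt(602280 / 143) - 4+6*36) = 291059 / 748 - 451*sqrt(2392390) / 100380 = 382.17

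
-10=-10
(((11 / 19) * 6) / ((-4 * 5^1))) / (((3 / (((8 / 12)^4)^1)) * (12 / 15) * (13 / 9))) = -22 / 2223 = -0.01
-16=-16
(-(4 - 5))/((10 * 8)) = 0.01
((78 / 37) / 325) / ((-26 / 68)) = -0.02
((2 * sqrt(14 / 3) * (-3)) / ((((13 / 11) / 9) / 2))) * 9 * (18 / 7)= -64152 * sqrt(42) / 91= -4568.71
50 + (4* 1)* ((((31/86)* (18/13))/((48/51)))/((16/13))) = 142343/2752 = 51.72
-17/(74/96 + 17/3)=-272/103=-2.64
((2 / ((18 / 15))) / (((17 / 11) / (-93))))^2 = 2907025 / 289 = 10058.91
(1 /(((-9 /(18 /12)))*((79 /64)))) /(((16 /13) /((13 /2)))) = -169 /237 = -0.71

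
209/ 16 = 13.06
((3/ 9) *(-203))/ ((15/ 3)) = -203/ 15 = -13.53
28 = 28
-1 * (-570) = 570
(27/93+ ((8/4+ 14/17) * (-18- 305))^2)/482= 25784073/14942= 1725.61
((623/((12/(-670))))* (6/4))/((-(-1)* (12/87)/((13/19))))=-78681785/304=-258821.66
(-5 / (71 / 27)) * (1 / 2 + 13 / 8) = -2295 / 568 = -4.04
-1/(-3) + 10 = 31/3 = 10.33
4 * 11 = 44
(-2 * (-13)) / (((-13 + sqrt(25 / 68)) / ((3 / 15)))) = -22984 / 57335 - 52 * sqrt(17) / 11467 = -0.42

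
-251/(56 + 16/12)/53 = -753/9116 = -0.08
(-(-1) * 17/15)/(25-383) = -17/5370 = -0.00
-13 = -13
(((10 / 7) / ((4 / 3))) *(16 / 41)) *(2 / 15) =16 / 287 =0.06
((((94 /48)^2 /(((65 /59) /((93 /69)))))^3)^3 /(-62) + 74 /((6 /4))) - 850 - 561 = -9962908838995249938452712635910680618832377474177715591611 /520718587437266238494902681850256277848981504000000000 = -19133.00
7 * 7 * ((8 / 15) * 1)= 392 / 15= 26.13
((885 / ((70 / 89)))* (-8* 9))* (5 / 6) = -472590 / 7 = -67512.86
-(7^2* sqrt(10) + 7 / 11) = -49* sqrt(10)-7 / 11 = -155.59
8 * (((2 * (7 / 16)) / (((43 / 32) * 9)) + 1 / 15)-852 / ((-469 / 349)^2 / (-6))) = 9639044457832 / 425624535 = 22646.83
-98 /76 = -49 /38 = -1.29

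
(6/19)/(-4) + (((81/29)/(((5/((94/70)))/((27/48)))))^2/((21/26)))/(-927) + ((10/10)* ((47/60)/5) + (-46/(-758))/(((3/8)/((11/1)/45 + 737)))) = 55172761246698932003/462140364576240000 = 119.39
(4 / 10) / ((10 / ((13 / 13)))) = 1 / 25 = 0.04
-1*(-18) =18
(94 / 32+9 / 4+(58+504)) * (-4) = -2268.75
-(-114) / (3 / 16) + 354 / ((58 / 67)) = 29491 / 29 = 1016.93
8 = 8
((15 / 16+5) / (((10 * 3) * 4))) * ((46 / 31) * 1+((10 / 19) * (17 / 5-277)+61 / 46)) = -3825403 / 547584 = -6.99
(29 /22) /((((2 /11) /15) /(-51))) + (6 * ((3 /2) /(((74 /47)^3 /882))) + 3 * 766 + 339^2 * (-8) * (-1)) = 93014464137 /101306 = 918153.56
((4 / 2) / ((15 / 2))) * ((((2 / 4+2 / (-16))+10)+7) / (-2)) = -139 / 60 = -2.32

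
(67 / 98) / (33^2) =67 / 106722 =0.00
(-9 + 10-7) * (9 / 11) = -4.91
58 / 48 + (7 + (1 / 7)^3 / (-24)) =33785 / 4116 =8.21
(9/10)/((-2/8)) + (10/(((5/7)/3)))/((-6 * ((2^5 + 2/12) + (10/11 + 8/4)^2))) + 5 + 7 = 1213464/147485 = 8.23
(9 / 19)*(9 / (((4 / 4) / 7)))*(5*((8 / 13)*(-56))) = -1270080 / 247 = -5142.02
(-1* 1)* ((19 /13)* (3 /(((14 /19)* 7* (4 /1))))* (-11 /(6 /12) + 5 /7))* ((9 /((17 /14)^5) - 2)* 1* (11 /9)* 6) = 591886679329 /12662284726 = 46.74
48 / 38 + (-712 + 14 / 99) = -1336630 / 1881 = -710.60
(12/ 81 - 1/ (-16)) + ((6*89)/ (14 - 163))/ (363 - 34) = 4230223/ 21177072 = 0.20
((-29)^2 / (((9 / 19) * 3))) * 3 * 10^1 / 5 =31958 / 9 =3550.89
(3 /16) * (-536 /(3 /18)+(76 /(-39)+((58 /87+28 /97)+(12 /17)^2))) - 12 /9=-5286490181 /8746296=-604.43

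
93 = 93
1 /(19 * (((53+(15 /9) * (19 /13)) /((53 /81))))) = 689 /1109106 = 0.00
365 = 365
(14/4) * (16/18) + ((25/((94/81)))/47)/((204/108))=2266993/675954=3.35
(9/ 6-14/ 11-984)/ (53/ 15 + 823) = -324645/ 272756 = -1.19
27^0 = 1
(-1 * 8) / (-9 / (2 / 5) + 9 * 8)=-16 / 99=-0.16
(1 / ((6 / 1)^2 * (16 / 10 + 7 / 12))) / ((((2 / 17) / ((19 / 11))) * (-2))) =-1615 / 17292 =-0.09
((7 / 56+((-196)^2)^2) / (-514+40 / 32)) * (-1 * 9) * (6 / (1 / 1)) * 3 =956311308369 / 2051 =466265874.39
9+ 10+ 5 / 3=62 / 3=20.67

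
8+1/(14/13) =125/14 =8.93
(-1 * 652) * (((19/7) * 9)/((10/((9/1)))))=-501714/35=-14334.69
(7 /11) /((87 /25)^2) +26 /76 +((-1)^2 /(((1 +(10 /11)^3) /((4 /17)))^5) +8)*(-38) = -10428937116210702728298696379429 /34350119484964576559391552966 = -303.61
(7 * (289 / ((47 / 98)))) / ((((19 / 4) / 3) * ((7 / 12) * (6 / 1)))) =679728 / 893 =761.17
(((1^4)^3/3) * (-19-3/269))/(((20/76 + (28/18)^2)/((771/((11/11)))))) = -2022704622/1110701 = -1821.11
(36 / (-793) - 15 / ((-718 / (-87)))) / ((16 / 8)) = -1060713 / 1138748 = -0.93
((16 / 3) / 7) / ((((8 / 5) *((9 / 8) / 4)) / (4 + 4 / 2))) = 640 / 63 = 10.16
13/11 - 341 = -3738/11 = -339.82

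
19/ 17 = 1.12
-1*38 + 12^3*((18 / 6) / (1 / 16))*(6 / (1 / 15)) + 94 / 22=82114189 / 11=7464926.27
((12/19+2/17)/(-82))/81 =-121/1072683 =-0.00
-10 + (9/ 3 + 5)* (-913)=-7314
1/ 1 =1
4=4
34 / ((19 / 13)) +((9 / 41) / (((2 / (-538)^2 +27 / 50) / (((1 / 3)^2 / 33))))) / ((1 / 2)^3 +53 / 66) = 433754135434 / 18644357753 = 23.26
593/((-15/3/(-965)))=114449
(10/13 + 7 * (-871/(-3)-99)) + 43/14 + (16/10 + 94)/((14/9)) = 1404.63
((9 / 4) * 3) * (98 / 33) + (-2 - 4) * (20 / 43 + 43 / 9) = -32387 / 2838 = -11.41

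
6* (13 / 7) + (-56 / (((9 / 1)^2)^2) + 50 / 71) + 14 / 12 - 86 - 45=-769518809 / 6521634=-117.99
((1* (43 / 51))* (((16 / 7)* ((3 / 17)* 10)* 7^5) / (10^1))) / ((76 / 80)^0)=5715.88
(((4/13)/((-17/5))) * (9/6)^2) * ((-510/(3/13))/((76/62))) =6975/19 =367.11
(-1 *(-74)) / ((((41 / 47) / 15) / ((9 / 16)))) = 234765 / 328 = 715.75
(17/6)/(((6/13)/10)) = 1105/18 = 61.39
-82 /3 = -27.33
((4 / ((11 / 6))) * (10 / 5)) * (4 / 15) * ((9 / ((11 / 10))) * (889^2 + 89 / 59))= 53716640256 / 7139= 7524392.81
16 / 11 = 1.45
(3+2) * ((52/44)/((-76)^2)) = 65/63536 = 0.00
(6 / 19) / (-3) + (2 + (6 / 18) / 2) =235 / 114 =2.06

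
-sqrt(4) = -2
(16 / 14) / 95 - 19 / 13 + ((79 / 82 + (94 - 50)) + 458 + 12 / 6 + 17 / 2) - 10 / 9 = 1629782471 / 3190005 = 510.90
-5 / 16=-0.31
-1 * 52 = -52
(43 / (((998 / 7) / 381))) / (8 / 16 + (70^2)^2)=38227 / 7987326833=0.00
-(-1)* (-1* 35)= -35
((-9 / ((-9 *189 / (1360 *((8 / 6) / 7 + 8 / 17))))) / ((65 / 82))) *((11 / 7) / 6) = 1702976 / 1083537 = 1.57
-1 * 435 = -435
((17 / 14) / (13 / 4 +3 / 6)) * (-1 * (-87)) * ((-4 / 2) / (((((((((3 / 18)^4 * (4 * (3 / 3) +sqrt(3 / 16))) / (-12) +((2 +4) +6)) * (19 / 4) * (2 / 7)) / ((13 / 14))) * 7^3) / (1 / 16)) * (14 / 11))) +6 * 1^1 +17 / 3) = 25064463959632320182 / 76261153252562229 - 548200224 * sqrt(3) / 889713454613226005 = 328.67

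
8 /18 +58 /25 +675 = 152497 /225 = 677.76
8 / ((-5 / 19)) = -152 / 5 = -30.40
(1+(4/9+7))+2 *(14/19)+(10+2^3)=4774/171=27.92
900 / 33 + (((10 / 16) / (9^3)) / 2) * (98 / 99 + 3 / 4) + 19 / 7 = 969582451 / 32332608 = 29.99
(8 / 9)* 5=40 / 9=4.44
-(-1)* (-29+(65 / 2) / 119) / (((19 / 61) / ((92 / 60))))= -141.42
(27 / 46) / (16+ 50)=9 / 1012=0.01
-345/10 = -69/2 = -34.50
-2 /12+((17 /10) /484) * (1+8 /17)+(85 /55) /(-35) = -20903 /101640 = -0.21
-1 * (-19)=19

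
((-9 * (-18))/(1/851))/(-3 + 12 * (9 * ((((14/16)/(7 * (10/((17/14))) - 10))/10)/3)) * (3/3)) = -248151600/5281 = -46989.51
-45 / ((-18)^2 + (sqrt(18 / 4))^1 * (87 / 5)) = -9000 / 63959 + 725 * sqrt(2) / 63959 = -0.12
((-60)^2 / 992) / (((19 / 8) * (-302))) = -450 / 88939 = -0.01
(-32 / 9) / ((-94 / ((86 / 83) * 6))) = 0.24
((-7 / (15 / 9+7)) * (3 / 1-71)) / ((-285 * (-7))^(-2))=2841737850 / 13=218595219.23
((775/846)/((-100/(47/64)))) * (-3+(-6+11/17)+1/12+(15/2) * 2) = -42563/940032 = -0.05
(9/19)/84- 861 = -458049/532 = -860.99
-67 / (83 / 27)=-1809 / 83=-21.80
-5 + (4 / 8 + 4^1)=-1 / 2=-0.50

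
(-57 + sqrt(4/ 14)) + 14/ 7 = -55 + sqrt(14)/ 7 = -54.47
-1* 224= -224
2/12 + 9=55/6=9.17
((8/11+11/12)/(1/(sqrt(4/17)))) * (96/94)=0.81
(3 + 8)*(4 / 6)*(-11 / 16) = -121 / 24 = -5.04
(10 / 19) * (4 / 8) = 5 / 19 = 0.26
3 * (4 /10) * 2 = 12 /5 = 2.40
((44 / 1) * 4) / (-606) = -88 / 303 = -0.29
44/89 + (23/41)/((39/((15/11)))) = 268207/521807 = 0.51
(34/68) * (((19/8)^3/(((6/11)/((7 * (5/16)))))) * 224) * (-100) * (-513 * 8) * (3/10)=47414037825/64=740844341.02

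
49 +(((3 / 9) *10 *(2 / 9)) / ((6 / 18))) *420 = 2947 / 3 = 982.33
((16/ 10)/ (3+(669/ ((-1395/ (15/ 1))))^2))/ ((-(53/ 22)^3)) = -20465456/ 9790895905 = -0.00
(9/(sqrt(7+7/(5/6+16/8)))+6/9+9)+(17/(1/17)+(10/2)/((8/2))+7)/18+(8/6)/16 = 9 * sqrt(2737)/161+1891/72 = 29.19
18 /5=3.60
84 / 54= 14 / 9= 1.56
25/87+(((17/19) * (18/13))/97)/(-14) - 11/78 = 0.15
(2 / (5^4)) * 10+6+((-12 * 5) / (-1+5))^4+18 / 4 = 12658883 / 250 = 50635.53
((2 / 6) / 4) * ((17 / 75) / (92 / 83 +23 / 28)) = 9877 / 1009125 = 0.01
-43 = -43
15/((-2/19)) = -285/2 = -142.50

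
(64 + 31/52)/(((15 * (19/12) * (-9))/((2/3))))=-6718/33345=-0.20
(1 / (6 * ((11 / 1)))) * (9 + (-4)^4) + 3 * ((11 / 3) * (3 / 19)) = 7213 / 1254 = 5.75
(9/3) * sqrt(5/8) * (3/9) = sqrt(10)/4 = 0.79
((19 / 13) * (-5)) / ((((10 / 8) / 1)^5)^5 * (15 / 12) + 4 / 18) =-3850577681401774080 / 174460679558329211021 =-0.02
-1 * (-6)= 6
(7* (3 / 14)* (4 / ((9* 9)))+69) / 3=1865 / 81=23.02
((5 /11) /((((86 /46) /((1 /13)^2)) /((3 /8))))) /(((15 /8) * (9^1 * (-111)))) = -23 /79857063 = -0.00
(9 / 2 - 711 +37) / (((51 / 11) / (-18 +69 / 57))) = 4698551 / 1938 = 2424.43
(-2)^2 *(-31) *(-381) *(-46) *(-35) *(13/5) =197763384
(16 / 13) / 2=8 / 13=0.62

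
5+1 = 6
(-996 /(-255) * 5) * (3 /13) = 996 /221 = 4.51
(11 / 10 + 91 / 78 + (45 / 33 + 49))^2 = 75411856 / 27225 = 2769.95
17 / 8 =2.12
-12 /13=-0.92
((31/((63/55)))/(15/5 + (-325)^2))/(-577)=-1705/3839683428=-0.00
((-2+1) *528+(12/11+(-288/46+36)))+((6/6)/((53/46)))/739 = -497.17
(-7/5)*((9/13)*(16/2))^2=-36288/845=-42.94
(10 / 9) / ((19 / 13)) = 130 / 171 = 0.76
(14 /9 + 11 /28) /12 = 491 /3024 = 0.16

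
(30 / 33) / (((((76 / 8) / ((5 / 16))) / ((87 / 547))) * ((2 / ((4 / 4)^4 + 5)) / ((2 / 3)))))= 2175 / 228646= 0.01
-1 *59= -59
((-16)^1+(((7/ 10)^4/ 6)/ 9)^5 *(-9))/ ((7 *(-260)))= 81629337600079792266297612001/ 9285337152000000000000000000000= 0.01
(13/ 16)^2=0.66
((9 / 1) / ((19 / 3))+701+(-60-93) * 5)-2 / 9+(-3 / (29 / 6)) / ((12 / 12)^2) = -314509 / 4959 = -63.42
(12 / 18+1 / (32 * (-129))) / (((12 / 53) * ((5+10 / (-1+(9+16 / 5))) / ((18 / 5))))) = 340207 / 189200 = 1.80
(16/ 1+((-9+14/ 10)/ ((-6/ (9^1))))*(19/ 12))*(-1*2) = -681/ 10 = -68.10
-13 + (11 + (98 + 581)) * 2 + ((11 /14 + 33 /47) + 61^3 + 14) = 150263175 /658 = 228363.49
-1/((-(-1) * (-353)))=1/353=0.00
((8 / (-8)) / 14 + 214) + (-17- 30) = 2337 / 14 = 166.93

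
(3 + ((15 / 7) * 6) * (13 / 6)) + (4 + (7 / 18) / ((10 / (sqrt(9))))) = 14689 / 420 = 34.97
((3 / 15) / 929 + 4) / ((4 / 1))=18581 / 18580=1.00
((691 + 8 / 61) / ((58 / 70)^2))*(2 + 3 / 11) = 2287.96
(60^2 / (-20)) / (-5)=36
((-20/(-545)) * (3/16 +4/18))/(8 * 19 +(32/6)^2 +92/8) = 59/753190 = 0.00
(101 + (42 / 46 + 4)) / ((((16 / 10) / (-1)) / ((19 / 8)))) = -57855 / 368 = -157.21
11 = 11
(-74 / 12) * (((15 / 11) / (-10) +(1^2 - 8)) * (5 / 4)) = 29045 / 528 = 55.01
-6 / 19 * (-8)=48 / 19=2.53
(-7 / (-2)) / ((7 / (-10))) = -5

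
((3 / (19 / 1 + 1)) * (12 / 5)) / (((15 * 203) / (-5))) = -3 / 5075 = -0.00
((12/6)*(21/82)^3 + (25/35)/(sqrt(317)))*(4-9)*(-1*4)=46305/68921 + 100*sqrt(317)/2219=1.47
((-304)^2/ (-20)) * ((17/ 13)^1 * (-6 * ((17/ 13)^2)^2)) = 196826256768/ 1856465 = 106022.07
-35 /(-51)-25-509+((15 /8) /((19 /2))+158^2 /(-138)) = -21217667 /29716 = -714.01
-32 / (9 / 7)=-224 / 9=-24.89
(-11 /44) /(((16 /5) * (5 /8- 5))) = 1 /56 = 0.02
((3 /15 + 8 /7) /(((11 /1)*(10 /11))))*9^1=423 /350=1.21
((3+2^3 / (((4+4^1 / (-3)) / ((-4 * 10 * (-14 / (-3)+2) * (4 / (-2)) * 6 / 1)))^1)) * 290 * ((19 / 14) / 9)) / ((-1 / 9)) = -26456265 / 7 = -3779466.43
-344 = -344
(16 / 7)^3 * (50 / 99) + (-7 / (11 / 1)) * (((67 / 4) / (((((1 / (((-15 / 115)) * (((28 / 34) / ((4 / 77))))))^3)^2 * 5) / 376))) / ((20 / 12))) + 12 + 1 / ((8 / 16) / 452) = -3559624201411527501286209887 / 97068841406725119069600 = -36671.13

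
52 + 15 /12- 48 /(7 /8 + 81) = 137979 /2620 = 52.66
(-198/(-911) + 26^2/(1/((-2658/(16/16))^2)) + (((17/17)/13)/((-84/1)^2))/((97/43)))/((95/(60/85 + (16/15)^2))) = 13649947870806891023363/147270948797700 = 92685950.50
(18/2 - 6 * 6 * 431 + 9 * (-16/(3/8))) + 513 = -15378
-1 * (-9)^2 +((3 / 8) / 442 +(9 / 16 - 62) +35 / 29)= -1810283 / 12818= -141.23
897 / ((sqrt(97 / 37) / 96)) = 86112* sqrt(3589) / 97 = 53183.72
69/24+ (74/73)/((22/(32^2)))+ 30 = 514293/6424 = 80.06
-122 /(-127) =122 /127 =0.96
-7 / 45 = -0.16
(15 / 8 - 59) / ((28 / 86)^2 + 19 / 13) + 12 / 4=-10080613 / 301432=-33.44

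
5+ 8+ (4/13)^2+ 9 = 3734/169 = 22.09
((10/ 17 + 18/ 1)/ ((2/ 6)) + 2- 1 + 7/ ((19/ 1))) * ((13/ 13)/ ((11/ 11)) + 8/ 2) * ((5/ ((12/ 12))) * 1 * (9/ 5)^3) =13452966/ 1615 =8330.01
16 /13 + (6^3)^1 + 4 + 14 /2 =228.23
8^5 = 32768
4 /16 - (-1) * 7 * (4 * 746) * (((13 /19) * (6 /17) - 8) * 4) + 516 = -836858253 /1292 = -647723.11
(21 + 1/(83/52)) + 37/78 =22.10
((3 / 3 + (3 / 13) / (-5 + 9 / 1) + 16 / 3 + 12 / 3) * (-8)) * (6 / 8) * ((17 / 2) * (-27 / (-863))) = -16.58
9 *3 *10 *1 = 270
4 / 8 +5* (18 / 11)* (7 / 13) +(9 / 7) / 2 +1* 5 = 10559 / 1001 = 10.55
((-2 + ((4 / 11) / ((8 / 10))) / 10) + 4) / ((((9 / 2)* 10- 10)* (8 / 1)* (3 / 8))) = 3 / 154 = 0.02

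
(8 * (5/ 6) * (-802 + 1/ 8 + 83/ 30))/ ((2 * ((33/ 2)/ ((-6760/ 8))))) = 81029585/ 594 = 136413.44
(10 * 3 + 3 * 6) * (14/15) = 224/5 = 44.80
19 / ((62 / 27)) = 513 / 62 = 8.27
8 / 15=0.53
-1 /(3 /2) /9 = -2 /27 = -0.07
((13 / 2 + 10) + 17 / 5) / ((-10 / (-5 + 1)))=199 / 25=7.96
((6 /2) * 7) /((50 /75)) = 63 /2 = 31.50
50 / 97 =0.52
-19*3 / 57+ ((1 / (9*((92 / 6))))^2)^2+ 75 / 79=-1450695665 / 28651240944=-0.05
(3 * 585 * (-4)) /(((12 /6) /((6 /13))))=-1620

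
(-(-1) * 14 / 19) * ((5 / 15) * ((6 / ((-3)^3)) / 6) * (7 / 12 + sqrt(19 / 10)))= -7 * sqrt(190) / 7695-49 / 9234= -0.02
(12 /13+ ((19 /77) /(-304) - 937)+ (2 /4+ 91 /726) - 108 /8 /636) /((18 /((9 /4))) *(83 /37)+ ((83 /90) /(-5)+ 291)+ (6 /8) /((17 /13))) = -1236195965986725 /408775523408252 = -3.02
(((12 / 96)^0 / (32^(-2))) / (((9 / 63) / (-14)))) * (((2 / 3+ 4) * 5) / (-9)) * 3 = 7024640 / 9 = 780515.56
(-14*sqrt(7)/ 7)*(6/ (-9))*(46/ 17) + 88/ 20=22/ 5 + 184*sqrt(7)/ 51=13.95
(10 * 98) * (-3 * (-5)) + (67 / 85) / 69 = 86215567 / 5865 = 14700.01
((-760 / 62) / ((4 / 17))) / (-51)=95 / 93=1.02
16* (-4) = -64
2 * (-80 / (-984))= 20 / 123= 0.16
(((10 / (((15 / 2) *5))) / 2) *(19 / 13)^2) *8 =5776 / 2535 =2.28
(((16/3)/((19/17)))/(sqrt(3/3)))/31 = 272/1767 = 0.15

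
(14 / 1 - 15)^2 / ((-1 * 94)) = -1 / 94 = -0.01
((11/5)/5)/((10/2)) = 11/125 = 0.09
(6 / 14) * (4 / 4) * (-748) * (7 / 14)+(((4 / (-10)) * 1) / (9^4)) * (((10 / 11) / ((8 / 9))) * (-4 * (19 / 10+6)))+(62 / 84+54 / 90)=-89220961 / 561330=-158.95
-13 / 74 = -0.18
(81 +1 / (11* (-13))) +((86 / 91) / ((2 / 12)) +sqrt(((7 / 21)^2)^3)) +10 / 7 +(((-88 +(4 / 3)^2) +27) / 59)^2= 25158147512 / 282242961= 89.14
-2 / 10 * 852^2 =-725904 / 5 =-145180.80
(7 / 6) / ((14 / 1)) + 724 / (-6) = -120.58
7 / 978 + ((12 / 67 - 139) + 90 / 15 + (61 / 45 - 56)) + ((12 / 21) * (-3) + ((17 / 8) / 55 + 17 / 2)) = -54683301593 / 302730120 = -180.63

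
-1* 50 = -50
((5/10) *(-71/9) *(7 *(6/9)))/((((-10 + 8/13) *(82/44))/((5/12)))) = 355355/810324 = 0.44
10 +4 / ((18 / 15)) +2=46 / 3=15.33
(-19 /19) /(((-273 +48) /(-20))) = -4 /45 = -0.09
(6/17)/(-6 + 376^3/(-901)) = -159/26581391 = -0.00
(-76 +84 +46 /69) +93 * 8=2258 /3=752.67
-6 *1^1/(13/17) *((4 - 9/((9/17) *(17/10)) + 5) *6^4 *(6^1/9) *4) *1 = 352512/13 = 27116.31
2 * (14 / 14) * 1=2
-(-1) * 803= 803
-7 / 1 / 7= -1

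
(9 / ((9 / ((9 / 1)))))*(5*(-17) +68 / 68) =-756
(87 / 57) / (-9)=-29 / 171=-0.17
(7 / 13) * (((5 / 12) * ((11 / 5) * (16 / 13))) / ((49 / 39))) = 44 / 91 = 0.48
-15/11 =-1.36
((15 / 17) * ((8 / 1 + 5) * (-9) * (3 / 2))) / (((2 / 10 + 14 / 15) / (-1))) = 78975 / 578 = 136.63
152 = 152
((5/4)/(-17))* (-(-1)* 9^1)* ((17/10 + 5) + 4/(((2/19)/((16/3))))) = -18843/136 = -138.55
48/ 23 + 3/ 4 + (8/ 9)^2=27029/ 7452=3.63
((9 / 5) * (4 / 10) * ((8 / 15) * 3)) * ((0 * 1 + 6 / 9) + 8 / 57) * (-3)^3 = -59616 / 2375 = -25.10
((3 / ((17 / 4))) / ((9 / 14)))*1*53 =2968 / 51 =58.20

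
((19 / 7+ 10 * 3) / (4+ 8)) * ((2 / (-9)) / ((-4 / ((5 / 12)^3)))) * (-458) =-6555125 / 1306368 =-5.02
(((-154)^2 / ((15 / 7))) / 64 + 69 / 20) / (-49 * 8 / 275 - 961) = -2328205 / 12704016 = -0.18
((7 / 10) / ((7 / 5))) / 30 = 1 / 60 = 0.02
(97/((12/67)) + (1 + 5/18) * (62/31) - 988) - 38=-17347/36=-481.86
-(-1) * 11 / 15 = 11 / 15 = 0.73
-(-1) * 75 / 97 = 75 / 97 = 0.77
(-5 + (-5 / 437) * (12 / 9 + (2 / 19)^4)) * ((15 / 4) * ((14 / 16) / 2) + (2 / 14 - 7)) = 35131293415 / 1342827584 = 26.16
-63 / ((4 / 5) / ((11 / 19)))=-3465 / 76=-45.59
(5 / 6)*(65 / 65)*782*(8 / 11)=15640 / 33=473.94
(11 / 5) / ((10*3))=11 / 150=0.07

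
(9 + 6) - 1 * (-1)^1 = 16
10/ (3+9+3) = 2/ 3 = 0.67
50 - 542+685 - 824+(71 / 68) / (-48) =-2059655 / 3264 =-631.02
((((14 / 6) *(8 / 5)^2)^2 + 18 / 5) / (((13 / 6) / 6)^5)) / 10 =742235747328 / 1160290625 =639.70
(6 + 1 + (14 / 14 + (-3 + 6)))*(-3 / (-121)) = 3 / 11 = 0.27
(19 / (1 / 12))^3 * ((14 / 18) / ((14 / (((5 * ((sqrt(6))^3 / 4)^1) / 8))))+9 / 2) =617310 * sqrt(6)+53335584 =54847678.51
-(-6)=6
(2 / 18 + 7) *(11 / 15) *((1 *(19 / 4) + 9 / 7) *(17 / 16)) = 31603 / 945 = 33.44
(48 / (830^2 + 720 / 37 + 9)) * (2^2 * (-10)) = -71040 / 25490353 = -0.00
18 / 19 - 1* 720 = -13662 / 19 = -719.05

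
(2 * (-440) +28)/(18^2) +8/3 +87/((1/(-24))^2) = 1353025/27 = 50112.04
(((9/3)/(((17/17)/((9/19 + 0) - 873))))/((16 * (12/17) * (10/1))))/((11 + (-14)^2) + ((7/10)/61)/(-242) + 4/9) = -9360709677/83784369008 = -0.11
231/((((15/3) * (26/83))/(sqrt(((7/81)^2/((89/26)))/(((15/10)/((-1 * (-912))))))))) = 169.86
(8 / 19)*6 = 48 / 19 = 2.53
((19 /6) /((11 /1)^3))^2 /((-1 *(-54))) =361 /3443914584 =0.00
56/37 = 1.51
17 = 17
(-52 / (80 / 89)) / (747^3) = -1157 / 8336654460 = -0.00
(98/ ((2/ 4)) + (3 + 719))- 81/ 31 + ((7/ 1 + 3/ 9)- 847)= 7042/ 93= 75.72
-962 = -962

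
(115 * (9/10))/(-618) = -69/412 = -0.17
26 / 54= 13 / 27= 0.48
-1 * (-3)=3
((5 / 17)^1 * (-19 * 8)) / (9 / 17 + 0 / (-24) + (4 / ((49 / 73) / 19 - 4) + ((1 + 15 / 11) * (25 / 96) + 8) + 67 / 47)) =-735546240 / 157316477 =-4.68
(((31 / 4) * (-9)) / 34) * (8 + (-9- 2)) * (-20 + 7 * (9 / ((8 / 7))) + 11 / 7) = 1720035 / 7616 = 225.84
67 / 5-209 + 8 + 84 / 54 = -8372 / 45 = -186.04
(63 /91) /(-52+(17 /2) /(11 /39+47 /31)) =-39132 /2672059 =-0.01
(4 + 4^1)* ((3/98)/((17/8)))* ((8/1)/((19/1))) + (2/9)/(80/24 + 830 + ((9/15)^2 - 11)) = 71476379/1464836331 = 0.05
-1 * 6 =-6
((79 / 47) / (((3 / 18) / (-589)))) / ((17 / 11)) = -3071046 / 799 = -3843.61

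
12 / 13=0.92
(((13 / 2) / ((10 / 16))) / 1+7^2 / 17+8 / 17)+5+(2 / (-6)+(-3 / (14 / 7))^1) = 8629 / 510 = 16.92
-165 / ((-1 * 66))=5 / 2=2.50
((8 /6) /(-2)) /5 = -2 /15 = -0.13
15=15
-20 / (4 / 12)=-60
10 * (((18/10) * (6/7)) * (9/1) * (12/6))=1944/7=277.71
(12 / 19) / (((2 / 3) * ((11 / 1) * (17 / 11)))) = 18 / 323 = 0.06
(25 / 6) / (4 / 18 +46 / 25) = 1875 / 928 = 2.02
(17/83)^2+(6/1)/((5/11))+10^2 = 3900619/34445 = 113.24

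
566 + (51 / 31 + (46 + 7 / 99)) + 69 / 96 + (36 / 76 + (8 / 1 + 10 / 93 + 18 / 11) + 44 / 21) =8186364359 / 13061664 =626.75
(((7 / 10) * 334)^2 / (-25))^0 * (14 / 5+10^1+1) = 69 / 5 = 13.80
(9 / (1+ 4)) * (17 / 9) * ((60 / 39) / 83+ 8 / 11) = 150484 / 59345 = 2.54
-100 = -100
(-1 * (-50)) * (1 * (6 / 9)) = 100 / 3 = 33.33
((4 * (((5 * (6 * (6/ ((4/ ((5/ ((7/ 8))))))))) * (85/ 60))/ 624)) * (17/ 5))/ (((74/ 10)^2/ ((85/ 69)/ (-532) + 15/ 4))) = 2484858125/ 4573045932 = 0.54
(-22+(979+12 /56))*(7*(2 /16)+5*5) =2774007 /112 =24767.92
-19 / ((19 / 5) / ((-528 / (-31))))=-2640 / 31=-85.16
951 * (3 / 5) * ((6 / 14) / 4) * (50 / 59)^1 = 42795 / 826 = 51.81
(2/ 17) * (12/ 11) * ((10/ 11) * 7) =1680/ 2057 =0.82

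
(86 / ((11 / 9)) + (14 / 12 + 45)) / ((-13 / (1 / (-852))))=7691 / 731016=0.01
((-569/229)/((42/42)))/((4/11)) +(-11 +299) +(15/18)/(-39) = 30130943/107172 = 281.15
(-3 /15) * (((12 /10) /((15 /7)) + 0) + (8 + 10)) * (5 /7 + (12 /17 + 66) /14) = -302528 /14875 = -20.34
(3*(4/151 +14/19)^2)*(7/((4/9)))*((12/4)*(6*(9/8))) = 18355873725/32924644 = 557.51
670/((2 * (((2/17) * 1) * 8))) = 5695/16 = 355.94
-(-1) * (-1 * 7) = -7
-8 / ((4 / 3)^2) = -9 / 2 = -4.50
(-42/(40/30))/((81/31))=-217/18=-12.06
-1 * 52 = -52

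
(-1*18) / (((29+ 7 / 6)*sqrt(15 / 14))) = -0.58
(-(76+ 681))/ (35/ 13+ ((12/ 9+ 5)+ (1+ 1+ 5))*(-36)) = 9841/ 6205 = 1.59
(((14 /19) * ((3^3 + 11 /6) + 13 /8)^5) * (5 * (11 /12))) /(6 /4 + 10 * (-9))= -80361422238270635 /80334913536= -1000329.98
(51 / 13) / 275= 51 / 3575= 0.01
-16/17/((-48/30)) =10/17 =0.59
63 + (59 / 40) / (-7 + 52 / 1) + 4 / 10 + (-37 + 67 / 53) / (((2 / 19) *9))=272543 / 10600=25.71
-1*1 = -1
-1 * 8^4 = -4096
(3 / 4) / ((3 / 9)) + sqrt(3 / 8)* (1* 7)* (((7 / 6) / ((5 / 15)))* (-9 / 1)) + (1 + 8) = 45 / 4 - 441* sqrt(6) / 8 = -123.78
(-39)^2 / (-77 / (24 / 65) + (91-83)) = -36504 / 4813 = -7.58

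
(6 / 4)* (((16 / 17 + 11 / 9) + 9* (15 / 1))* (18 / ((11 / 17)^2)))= 1070286 / 121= 8845.34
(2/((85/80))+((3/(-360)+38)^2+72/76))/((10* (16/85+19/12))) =6726548963/82399200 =81.63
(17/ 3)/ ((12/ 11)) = 187/ 36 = 5.19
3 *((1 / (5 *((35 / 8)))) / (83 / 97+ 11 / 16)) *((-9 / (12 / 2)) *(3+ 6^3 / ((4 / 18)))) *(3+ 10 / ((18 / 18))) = -28327104 / 16765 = -1689.66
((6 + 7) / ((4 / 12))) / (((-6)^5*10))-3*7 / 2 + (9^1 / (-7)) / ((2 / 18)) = -4004731 / 181440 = -22.07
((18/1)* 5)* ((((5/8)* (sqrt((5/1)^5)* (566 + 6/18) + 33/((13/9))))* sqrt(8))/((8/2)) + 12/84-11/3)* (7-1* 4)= -6660/7 + 200475* sqrt(2)/104 + 9556875* sqrt(10)/8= 3779461.21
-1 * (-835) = 835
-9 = -9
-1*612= -612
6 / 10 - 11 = -52 / 5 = -10.40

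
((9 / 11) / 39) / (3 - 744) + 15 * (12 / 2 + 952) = 507562769 / 35321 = 14370.00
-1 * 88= -88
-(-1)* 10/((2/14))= 70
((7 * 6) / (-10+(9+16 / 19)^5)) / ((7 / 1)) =4952198 / 76214876239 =0.00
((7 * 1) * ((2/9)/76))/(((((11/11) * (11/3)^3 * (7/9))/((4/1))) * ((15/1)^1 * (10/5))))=9/126445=0.00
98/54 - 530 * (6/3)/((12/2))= -4721/27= -174.85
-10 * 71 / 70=-71 / 7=-10.14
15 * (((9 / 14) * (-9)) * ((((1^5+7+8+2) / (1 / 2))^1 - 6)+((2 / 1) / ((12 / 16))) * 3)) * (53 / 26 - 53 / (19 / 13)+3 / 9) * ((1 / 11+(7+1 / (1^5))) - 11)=-325145.81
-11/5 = -2.20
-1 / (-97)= 0.01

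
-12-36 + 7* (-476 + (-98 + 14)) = -3968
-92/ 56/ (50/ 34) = -391/ 350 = -1.12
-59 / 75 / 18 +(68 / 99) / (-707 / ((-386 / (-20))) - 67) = -4983083 / 99004950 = -0.05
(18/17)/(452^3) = 9/784935968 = 0.00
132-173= -41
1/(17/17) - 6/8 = 1/4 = 0.25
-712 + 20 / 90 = -6406 / 9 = -711.78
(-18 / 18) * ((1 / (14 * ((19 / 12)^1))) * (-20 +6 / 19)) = 2244 / 2527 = 0.89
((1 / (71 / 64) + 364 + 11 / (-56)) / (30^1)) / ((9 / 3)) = 1450067 / 357840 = 4.05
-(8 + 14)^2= -484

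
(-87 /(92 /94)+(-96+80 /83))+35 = -568605 /3818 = -148.93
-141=-141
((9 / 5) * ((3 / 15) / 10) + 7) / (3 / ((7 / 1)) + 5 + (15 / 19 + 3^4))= 0.08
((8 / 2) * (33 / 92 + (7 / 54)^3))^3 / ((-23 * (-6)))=2232512330618933063 / 102429831638219859216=0.02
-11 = -11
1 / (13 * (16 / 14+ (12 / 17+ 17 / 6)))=714 / 43459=0.02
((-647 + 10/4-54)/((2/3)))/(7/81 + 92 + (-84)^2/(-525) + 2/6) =-8486775/639736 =-13.27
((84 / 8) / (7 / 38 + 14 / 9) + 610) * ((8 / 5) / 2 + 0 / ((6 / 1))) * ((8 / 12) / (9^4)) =0.05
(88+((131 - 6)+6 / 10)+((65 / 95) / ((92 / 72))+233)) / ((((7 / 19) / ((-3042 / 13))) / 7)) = -228615894 / 115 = -1987964.30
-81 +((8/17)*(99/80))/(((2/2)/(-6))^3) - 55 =-22252/85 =-261.79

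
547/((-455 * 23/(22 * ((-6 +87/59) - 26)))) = 21673234/617435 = 35.10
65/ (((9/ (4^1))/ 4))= 1040/ 9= 115.56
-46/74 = -23/37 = -0.62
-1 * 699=-699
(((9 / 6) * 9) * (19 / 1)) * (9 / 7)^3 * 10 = 1869885 / 343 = 5451.56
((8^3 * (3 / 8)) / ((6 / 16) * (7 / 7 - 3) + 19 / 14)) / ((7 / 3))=2304 / 17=135.53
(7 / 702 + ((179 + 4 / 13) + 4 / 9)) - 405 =-158117 / 702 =-225.24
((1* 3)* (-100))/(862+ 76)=-150/469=-0.32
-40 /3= -13.33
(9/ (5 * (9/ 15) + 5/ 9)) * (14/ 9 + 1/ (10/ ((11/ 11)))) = 1341/ 320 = 4.19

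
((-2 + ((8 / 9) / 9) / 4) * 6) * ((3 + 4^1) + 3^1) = -3200 / 27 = -118.52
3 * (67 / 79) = 2.54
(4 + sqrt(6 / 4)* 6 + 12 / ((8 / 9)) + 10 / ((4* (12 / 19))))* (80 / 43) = 240* sqrt(6) / 43 + 5150 / 129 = 53.59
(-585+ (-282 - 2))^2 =755161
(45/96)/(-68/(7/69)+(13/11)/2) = -1155/1650128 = -0.00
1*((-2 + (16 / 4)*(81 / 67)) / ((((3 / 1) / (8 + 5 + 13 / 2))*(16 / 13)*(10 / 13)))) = 19.47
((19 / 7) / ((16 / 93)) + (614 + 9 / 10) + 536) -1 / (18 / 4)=5878931 / 5040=1166.45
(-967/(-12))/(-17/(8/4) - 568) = -967/6918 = -0.14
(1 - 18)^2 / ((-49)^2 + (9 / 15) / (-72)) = 34680 / 288119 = 0.12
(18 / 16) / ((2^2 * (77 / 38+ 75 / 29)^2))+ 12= 2483073753 / 206695112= 12.01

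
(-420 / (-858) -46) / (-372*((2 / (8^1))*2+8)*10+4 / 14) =22778 / 15825667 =0.00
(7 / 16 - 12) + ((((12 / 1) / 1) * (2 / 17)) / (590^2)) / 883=-241671470779 / 20901316400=-11.56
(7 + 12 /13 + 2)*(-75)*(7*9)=-609525 /13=-46886.54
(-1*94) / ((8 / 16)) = -188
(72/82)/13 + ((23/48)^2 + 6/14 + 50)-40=92200643/8596224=10.73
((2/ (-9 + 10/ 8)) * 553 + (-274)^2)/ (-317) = -2322932/ 9827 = -236.38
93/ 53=1.75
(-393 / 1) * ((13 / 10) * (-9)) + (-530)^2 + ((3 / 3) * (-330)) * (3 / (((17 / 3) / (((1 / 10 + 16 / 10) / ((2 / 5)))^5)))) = 110731711 / 2560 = 43254.57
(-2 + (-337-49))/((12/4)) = -388/3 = -129.33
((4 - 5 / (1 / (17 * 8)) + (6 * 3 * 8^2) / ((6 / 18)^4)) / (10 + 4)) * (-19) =-880042 / 7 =-125720.29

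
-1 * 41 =-41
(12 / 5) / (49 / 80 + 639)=192 / 51169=0.00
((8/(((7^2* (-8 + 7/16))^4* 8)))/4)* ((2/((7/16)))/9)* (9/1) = 524288/8650154040833767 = 0.00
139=139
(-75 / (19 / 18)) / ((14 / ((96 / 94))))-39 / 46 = -1734189 / 287546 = -6.03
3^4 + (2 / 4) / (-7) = 1133 / 14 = 80.93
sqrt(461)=21.47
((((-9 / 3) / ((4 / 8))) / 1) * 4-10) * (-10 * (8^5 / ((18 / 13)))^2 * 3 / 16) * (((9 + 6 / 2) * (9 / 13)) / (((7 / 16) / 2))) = 9491877724160 / 7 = 1355982532022.86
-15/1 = -15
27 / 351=1 / 13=0.08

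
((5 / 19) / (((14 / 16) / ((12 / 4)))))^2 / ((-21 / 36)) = -172800 / 123823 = -1.40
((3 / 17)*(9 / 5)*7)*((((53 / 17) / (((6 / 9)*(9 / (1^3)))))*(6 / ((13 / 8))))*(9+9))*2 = 2884896 / 18785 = 153.57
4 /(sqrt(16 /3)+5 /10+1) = -72 /37+64 * sqrt(3) /37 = 1.05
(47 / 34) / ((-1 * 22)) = -0.06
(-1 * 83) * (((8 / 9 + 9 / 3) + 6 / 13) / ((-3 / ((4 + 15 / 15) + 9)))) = 591458 / 351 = 1685.07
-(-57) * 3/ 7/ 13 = 171/ 91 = 1.88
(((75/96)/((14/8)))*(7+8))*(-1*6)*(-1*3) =3375/28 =120.54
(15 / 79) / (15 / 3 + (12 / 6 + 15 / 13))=195 / 8374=0.02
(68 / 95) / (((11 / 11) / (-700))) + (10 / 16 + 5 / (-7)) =-533215 / 1064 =-501.14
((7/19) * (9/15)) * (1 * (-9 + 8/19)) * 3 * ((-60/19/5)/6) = 20538/34295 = 0.60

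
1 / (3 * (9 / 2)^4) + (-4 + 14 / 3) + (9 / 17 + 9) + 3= 13.20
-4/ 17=-0.24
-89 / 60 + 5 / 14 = -473 / 420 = -1.13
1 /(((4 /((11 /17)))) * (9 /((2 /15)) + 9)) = 11 /5202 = 0.00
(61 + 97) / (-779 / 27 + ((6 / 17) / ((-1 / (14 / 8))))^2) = -4931496 / 888617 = -5.55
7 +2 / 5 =37 / 5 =7.40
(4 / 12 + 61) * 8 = 1472 / 3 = 490.67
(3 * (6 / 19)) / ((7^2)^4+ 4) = 18 / 109531295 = 0.00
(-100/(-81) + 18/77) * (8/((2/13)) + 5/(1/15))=1163066/6237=186.48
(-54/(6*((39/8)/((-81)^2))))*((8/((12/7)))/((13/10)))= -7348320/169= -43481.18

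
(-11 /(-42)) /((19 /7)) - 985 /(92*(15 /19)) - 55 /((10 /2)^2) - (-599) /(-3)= -5645999 /26220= -215.33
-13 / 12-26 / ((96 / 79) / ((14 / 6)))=-7345 / 144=-51.01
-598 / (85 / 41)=-24518 / 85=-288.45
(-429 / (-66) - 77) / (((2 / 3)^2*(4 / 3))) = -3807 / 32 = -118.97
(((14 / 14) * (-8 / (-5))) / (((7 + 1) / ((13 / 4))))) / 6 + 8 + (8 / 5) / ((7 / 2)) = 1439 / 168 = 8.57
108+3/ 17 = 1839/ 17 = 108.18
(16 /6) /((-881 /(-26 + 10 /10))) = 200 /2643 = 0.08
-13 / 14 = -0.93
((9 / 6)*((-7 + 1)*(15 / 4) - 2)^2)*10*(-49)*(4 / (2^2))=-1764735 / 4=-441183.75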